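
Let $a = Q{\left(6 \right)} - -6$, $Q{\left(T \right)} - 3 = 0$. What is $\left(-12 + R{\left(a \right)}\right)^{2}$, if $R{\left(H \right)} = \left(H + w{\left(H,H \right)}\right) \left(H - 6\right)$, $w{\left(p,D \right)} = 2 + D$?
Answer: $2304$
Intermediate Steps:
$Q{\left(T \right)} = 3$ ($Q{\left(T \right)} = 3 + 0 = 3$)
$a = 9$ ($a = 3 - -6 = 3 + 6 = 9$)
$R{\left(H \right)} = \left(-6 + H\right) \left(2 + 2 H\right)$ ($R{\left(H \right)} = \left(H + \left(2 + H\right)\right) \left(H - 6\right) = \left(2 + 2 H\right) \left(-6 + H\right) = \left(-6 + H\right) \left(2 + 2 H\right)$)
$\left(-12 + R{\left(a \right)}\right)^{2} = \left(-12 - \left(102 - 162\right)\right)^{2} = \left(-12 - -60\right)^{2} = \left(-12 + 60\right)^{2} = 48^{2} = 2304$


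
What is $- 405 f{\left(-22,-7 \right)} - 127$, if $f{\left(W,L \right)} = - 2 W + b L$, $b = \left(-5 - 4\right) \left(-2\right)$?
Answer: $33083$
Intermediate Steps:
$b = 18$ ($b = \left(-5 - 4\right) \left(-2\right) = \left(-9\right) \left(-2\right) = 18$)
$f{\left(W,L \right)} = - 2 W + 18 L$
$- 405 f{\left(-22,-7 \right)} - 127 = - 405 \left(\left(-2\right) \left(-22\right) + 18 \left(-7\right)\right) - 127 = - 405 \left(44 - 126\right) - 127 = \left(-405\right) \left(-82\right) - 127 = 33210 - 127 = 33083$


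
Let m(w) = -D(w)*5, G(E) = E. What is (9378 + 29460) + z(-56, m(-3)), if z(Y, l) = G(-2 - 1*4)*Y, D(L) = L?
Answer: 39174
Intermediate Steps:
m(w) = -5*w (m(w) = -w*5 = -5*w)
z(Y, l) = -6*Y (z(Y, l) = (-2 - 1*4)*Y = (-2 - 4)*Y = -6*Y)
(9378 + 29460) + z(-56, m(-3)) = (9378 + 29460) - 6*(-56) = 38838 + 336 = 39174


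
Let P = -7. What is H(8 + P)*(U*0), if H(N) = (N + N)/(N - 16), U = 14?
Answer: 0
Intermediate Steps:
H(N) = 2*N/(-16 + N) (H(N) = (2*N)/(-16 + N) = 2*N/(-16 + N))
H(8 + P)*(U*0) = (2*(8 - 7)/(-16 + (8 - 7)))*(14*0) = (2*1/(-16 + 1))*0 = (2*1/(-15))*0 = (2*1*(-1/15))*0 = -2/15*0 = 0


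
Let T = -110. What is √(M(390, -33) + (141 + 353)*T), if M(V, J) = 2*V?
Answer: 2*I*√13390 ≈ 231.43*I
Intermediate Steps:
√(M(390, -33) + (141 + 353)*T) = √(2*390 + (141 + 353)*(-110)) = √(780 + 494*(-110)) = √(780 - 54340) = √(-53560) = 2*I*√13390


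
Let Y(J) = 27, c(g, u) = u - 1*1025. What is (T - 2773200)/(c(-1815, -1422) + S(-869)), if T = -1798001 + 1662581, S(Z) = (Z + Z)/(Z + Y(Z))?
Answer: 204088170/171553 ≈ 1189.7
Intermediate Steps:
c(g, u) = -1025 + u (c(g, u) = u - 1025 = -1025 + u)
S(Z) = 2*Z/(27 + Z) (S(Z) = (Z + Z)/(Z + 27) = (2*Z)/(27 + Z) = 2*Z/(27 + Z))
T = -135420
(T - 2773200)/(c(-1815, -1422) + S(-869)) = (-135420 - 2773200)/((-1025 - 1422) + 2*(-869)/(27 - 869)) = -2908620/(-2447 + 2*(-869)/(-842)) = -2908620/(-2447 + 2*(-869)*(-1/842)) = -2908620/(-2447 + 869/421) = -2908620/(-1029318/421) = -2908620*(-421/1029318) = 204088170/171553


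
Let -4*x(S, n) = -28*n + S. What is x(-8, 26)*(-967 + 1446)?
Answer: 88136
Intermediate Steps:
x(S, n) = 7*n - S/4 (x(S, n) = -(-28*n + S)/4 = -(S - 28*n)/4 = 7*n - S/4)
x(-8, 26)*(-967 + 1446) = (7*26 - 1/4*(-8))*(-967 + 1446) = (182 + 2)*479 = 184*479 = 88136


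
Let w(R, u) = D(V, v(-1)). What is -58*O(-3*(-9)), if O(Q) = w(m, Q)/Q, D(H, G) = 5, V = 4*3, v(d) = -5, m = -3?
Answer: -290/27 ≈ -10.741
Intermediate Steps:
V = 12
w(R, u) = 5
O(Q) = 5/Q
-58*O(-3*(-9)) = -290/((-3*(-9))) = -290/27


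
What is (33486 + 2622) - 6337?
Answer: 29771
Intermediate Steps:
(33486 + 2622) - 6337 = 36108 - 6337 = 29771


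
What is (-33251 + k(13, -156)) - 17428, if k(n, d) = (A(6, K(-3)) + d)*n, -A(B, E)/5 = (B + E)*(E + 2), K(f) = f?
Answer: -52512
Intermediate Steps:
A(B, E) = -5*(2 + E)*(B + E) (A(B, E) = -5*(B + E)*(E + 2) = -5*(B + E)*(2 + E) = -5*(2 + E)*(B + E))
k(n, d) = n*(15 + d) (k(n, d) = ((-10*6 - 10*(-3) - 5*(-3)² - 5*6*(-3)) + d)*n = ((-60 + 30 - 5*9 + 90) + d)*n = ((-60 + 30 - 45 + 90) + d)*n = (15 + d)*n = n*(15 + d))
(-33251 + k(13, -156)) - 17428 = (-33251 + 13*(15 - 156)) - 17428 = (-33251 + 13*(-141)) - 17428 = (-33251 - 1833) - 17428 = -35084 - 17428 = -52512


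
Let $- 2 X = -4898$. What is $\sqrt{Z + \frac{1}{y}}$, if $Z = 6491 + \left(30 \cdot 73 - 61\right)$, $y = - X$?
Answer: $\frac{\sqrt{51699318171}}{2449} \approx 92.844$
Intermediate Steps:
$X = 2449$ ($X = \left(- \frac{1}{2}\right) \left(-4898\right) = 2449$)
$y = -2449$ ($y = \left(-1\right) 2449 = -2449$)
$Z = 8620$ ($Z = 6491 + \left(2190 - 61\right) = 6491 + 2129 = 8620$)
$\sqrt{Z + \frac{1}{y}} = \sqrt{8620 + \frac{1}{-2449}} = \sqrt{8620 - \frac{1}{2449}} = \sqrt{\frac{21110379}{2449}} = \frac{\sqrt{51699318171}}{2449}$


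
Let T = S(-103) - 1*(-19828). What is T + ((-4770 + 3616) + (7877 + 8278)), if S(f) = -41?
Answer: 34788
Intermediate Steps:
T = 19787 (T = -41 - 1*(-19828) = -41 + 19828 = 19787)
T + ((-4770 + 3616) + (7877 + 8278)) = 19787 + ((-4770 + 3616) + (7877 + 8278)) = 19787 + (-1154 + 16155) = 19787 + 15001 = 34788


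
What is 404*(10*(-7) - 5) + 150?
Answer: -30150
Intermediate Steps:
404*(10*(-7) - 5) + 150 = 404*(-70 - 5) + 150 = 404*(-75) + 150 = -30300 + 150 = -30150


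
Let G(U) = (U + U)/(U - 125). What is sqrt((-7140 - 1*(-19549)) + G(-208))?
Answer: sqrt(152906681)/111 ≈ 111.40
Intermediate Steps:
G(U) = 2*U/(-125 + U) (G(U) = (2*U)/(-125 + U) = 2*U/(-125 + U))
sqrt((-7140 - 1*(-19549)) + G(-208)) = sqrt((-7140 - 1*(-19549)) + 2*(-208)/(-125 - 208)) = sqrt((-7140 + 19549) + 2*(-208)/(-333)) = sqrt(12409 + 2*(-208)*(-1/333)) = sqrt(12409 + 416/333) = sqrt(4132613/333) = sqrt(152906681)/111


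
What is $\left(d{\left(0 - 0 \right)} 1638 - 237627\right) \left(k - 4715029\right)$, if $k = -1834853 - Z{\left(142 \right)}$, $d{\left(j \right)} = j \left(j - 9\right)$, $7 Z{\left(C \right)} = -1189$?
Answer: $\frac{10894719131595}{7} \approx 1.5564 \cdot 10^{12}$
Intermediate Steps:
$Z{\left(C \right)} = - \frac{1189}{7}$ ($Z{\left(C \right)} = \frac{1}{7} \left(-1189\right) = - \frac{1189}{7}$)
$d{\left(j \right)} = j \left(-9 + j\right)$
$k = - \frac{12842782}{7}$ ($k = -1834853 - - \frac{1189}{7} = -1834853 + \frac{1189}{7} = - \frac{12842782}{7} \approx -1.8347 \cdot 10^{6}$)
$\left(d{\left(0 - 0 \right)} 1638 - 237627\right) \left(k - 4715029\right) = \left(\left(0 - 0\right) \left(-9 + \left(0 - 0\right)\right) 1638 - 237627\right) \left(- \frac{12842782}{7} - 4715029\right) = \left(\left(0 + 0\right) \left(-9 + \left(0 + 0\right)\right) 1638 - 237627\right) \left(- \frac{45847985}{7}\right) = \left(0 \left(-9 + 0\right) 1638 - 237627\right) \left(- \frac{45847985}{7}\right) = \left(0 \left(-9\right) 1638 - 237627\right) \left(- \frac{45847985}{7}\right) = \left(0 \cdot 1638 - 237627\right) \left(- \frac{45847985}{7}\right) = \left(0 - 237627\right) \left(- \frac{45847985}{7}\right) = \left(-237627\right) \left(- \frac{45847985}{7}\right) = \frac{10894719131595}{7}$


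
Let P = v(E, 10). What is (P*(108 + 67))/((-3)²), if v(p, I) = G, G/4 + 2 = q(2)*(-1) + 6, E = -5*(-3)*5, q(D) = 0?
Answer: 2800/9 ≈ 311.11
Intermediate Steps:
E = 75 (E = 15*5 = 75)
G = 16 (G = -8 + 4*(0*(-1) + 6) = -8 + 4*(0 + 6) = -8 + 4*6 = -8 + 24 = 16)
v(p, I) = 16
P = 16
(P*(108 + 67))/((-3)²) = (16*(108 + 67))/((-3)²) = (16*175)/9 = 2800*(⅑) = 2800/9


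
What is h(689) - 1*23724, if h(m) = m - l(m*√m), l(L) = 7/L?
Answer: -23035 - 7*√689/474721 ≈ -23035.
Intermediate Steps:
h(m) = m - 7/m^(3/2) (h(m) = m - 7/(m*√m) = m - 7/(m^(3/2)) = m - 7/m^(3/2))
h(689) - 1*23724 = (689 - 7*√689/474721) - 1*23724 = (689 - 7*√689/474721) - 23724 = -23035 - 7*√689/474721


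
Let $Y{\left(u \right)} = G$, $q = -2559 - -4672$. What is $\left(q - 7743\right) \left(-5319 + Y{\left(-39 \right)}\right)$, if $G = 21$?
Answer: $29827740$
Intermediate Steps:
$q = 2113$ ($q = -2559 + 4672 = 2113$)
$Y{\left(u \right)} = 21$
$\left(q - 7743\right) \left(-5319 + Y{\left(-39 \right)}\right) = \left(2113 - 7743\right) \left(-5319 + 21\right) = \left(-5630\right) \left(-5298\right) = 29827740$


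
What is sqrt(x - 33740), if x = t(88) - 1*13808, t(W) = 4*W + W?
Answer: 2*I*sqrt(11777) ≈ 217.04*I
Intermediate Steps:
t(W) = 5*W
x = -13368 (x = 5*88 - 1*13808 = 440 - 13808 = -13368)
sqrt(x - 33740) = sqrt(-13368 - 33740) = sqrt(-47108) = 2*I*sqrt(11777)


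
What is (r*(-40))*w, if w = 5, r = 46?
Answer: -9200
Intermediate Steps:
(r*(-40))*w = (46*(-40))*5 = -1840*5 = -9200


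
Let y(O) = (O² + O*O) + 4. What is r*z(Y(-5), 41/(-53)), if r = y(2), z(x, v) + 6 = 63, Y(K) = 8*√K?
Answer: 684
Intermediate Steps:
z(x, v) = 57 (z(x, v) = -6 + 63 = 57)
y(O) = 4 + 2*O² (y(O) = (O² + O²) + 4 = 2*O² + 4 = 4 + 2*O²)
r = 12 (r = 4 + 2*2² = 4 + 2*4 = 4 + 8 = 12)
r*z(Y(-5), 41/(-53)) = 12*57 = 684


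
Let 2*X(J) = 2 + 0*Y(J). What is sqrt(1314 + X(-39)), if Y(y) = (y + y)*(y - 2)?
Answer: sqrt(1315) ≈ 36.263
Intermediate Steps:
Y(y) = 2*y*(-2 + y) (Y(y) = (2*y)*(-2 + y) = 2*y*(-2 + y))
X(J) = 1 (X(J) = (2 + 0*(2*J*(-2 + J)))/2 = (2 + 0)/2 = (1/2)*2 = 1)
sqrt(1314 + X(-39)) = sqrt(1314 + 1) = sqrt(1315)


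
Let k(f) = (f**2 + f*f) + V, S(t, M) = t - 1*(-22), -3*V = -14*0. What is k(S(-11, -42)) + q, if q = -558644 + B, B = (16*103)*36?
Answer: -499074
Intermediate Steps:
V = 0 (V = -(-14)*0/3 = -1/3*0 = 0)
B = 59328 (B = 1648*36 = 59328)
S(t, M) = 22 + t (S(t, M) = t + 22 = 22 + t)
k(f) = 2*f**2 (k(f) = (f**2 + f*f) + 0 = (f**2 + f**2) + 0 = 2*f**2 + 0 = 2*f**2)
q = -499316 (q = -558644 + 59328 = -499316)
k(S(-11, -42)) + q = 2*(22 - 11)**2 - 499316 = 2*11**2 - 499316 = 2*121 - 499316 = 242 - 499316 = -499074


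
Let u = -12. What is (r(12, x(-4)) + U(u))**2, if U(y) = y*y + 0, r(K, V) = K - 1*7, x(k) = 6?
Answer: 22201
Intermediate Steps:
r(K, V) = -7 + K (r(K, V) = K - 7 = -7 + K)
U(y) = y**2 (U(y) = y**2 + 0 = y**2)
(r(12, x(-4)) + U(u))**2 = ((-7 + 12) + (-12)**2)**2 = (5 + 144)**2 = 149**2 = 22201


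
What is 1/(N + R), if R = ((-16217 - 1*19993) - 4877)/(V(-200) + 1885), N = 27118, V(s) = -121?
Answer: 1764/47795065 ≈ 3.6908e-5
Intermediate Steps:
R = -41087/1764 (R = ((-16217 - 1*19993) - 4877)/(-121 + 1885) = ((-16217 - 19993) - 4877)/1764 = (-36210 - 4877)*(1/1764) = -41087*1/1764 = -41087/1764 ≈ -23.292)
1/(N + R) = 1/(27118 - 41087/1764) = 1/(47795065/1764) = 1764/47795065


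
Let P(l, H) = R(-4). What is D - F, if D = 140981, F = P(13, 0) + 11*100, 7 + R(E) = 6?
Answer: 139882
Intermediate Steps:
R(E) = -1 (R(E) = -7 + 6 = -1)
P(l, H) = -1
F = 1099 (F = -1 + 11*100 = -1 + 1100 = 1099)
D - F = 140981 - 1*1099 = 140981 - 1099 = 139882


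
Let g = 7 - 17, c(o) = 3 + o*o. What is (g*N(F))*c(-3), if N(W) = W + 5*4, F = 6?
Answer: -3120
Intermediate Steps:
c(o) = 3 + o**2
N(W) = 20 + W (N(W) = W + 20 = 20 + W)
g = -10
(g*N(F))*c(-3) = (-10*(20 + 6))*(3 + (-3)**2) = (-10*26)*(3 + 9) = -260*12 = -3120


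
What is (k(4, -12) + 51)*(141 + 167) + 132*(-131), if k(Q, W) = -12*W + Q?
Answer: 44000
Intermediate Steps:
k(Q, W) = Q - 12*W
(k(4, -12) + 51)*(141 + 167) + 132*(-131) = ((4 - 12*(-12)) + 51)*(141 + 167) + 132*(-131) = ((4 + 144) + 51)*308 - 17292 = (148 + 51)*308 - 17292 = 199*308 - 17292 = 61292 - 17292 = 44000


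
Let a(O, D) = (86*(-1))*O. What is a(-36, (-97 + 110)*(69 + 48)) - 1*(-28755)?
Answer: 31851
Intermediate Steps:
a(O, D) = -86*O
a(-36, (-97 + 110)*(69 + 48)) - 1*(-28755) = -86*(-36) - 1*(-28755) = 3096 + 28755 = 31851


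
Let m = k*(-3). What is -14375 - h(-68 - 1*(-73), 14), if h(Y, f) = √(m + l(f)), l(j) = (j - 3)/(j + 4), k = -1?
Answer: -14375 - √130/6 ≈ -14377.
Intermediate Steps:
l(j) = (-3 + j)/(4 + j)
m = 3 (m = -1*(-3) = 3)
h(Y, f) = √(3 + (-3 + f)/(4 + f))
-14375 - h(-68 - 1*(-73), 14) = -14375 - √((9 + 4*14)/(4 + 14)) = -14375 - √((9 + 56)/18) = -14375 - √((1/18)*65) = -14375 - √(65/18) = -14375 - √130/6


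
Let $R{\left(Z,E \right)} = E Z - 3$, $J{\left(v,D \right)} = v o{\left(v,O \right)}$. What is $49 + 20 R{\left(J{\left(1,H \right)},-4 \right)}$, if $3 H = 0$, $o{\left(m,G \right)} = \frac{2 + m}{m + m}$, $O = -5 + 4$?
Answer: $-131$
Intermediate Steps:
$O = -1$
$o{\left(m,G \right)} = \frac{2 + m}{2 m}$
$H = 0$ ($H = \frac{1}{3} \cdot 0 = 0$)
$J{\left(v,D \right)} = 1 + \frac{v}{2}$ ($J{\left(v,D \right)} = v \frac{2 + v}{2 v} = 1 + \frac{v}{2}$)
$R{\left(Z,E \right)} = -3 + E Z$
$49 + 20 R{\left(J{\left(1,H \right)},-4 \right)} = 49 + 20 \left(-3 - 4 \left(1 + \frac{1}{2} \cdot 1\right)\right) = 49 + 20 \left(-3 - 4 \left(1 + \frac{1}{2}\right)\right) = 49 + 20 \left(-3 - 6\right) = 49 + 20 \left(-9\right) = 49 - 180 = -131$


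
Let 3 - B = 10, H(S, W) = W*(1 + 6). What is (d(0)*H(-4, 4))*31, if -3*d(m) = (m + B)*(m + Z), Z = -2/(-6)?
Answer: 6076/9 ≈ 675.11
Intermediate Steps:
H(S, W) = 7*W (H(S, W) = W*7 = 7*W)
B = -7 (B = 3 - 1*10 = 3 - 10 = -7)
Z = ⅓ (Z = -2*(-⅙) = ⅓ ≈ 0.33333)
d(m) = -(-7 + m)*(⅓ + m)/3 (d(m) = -(m - 7)*(m + ⅓)/3 = -(-7 + m)*(⅓ + m)/3)
(d(0)*H(-4, 4))*31 = ((7/9 - ⅓*0² + (20/9)*0)*(7*4))*31 = ((7/9 - ⅓*0 + 0)*28)*31 = ((7/9 + 0 + 0)*28)*31 = ((7/9)*28)*31 = (196/9)*31 = 6076/9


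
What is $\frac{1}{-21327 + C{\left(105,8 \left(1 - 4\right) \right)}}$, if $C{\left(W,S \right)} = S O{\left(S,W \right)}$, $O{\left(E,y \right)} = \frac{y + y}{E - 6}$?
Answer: $- \frac{1}{21159} \approx -4.7261 \cdot 10^{-5}$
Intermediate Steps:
$O{\left(E,y \right)} = \frac{2 y}{-6 + E}$
$C{\left(W,S \right)} = \frac{2 S W}{-6 + S}$ ($C{\left(W,S \right)} = S \frac{2 W}{-6 + S} = \frac{2 S W}{-6 + S}$)
$\frac{1}{-21327 + C{\left(105,8 \left(1 - 4\right) \right)}} = \frac{1}{-21327 + 2 \cdot 8 \left(1 - 4\right) 105 \frac{1}{-6 + 8 \left(1 - 4\right)}} = \frac{1}{-21327 + 2 \cdot 8 \left(-3\right) 105 \frac{1}{-6 + 8 \left(-3\right)}} = \frac{1}{-21327 + 2 \left(-24\right) 105 \frac{1}{-6 - 24}} = \frac{1}{-21327 + 2 \left(-24\right) 105 \frac{1}{-30}} = \frac{1}{-21327 + 2 \left(-24\right) 105 \left(- \frac{1}{30}\right)} = \frac{1}{-21327 + 168} = \frac{1}{-21159} = - \frac{1}{21159}$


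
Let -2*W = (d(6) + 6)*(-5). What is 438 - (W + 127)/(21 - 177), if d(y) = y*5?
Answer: 68545/156 ≈ 439.39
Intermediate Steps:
d(y) = 5*y
W = 90 (W = -(5*6 + 6)*(-5)/2 = -(30 + 6)*(-5)/2 = -18*(-5) = -½*(-180) = 90)
438 - (W + 127)/(21 - 177) = 438 - (90 + 127)/(21 - 177) = 438 - 217/(-156) = 438 - 217*(-1)/156 = 438 - 1*(-217/156) = 438 + 217/156 = 68545/156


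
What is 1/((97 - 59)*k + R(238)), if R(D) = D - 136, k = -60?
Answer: -1/2178 ≈ -0.00045914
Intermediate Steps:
R(D) = -136 + D
1/((97 - 59)*k + R(238)) = 1/((97 - 59)*(-60) + (-136 + 238)) = 1/(38*(-60) + 102) = 1/(-2280 + 102) = 1/(-2178) = -1/2178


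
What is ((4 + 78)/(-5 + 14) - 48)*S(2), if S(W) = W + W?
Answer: -1400/9 ≈ -155.56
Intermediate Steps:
S(W) = 2*W
((4 + 78)/(-5 + 14) - 48)*S(2) = ((4 + 78)/(-5 + 14) - 48)*(2*2) = (82/9 - 48)*4 = -350/9*4 = -1400/9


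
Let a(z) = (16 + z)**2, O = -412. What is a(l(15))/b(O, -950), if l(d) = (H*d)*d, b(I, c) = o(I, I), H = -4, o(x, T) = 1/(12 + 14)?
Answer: 20317856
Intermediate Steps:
o(x, T) = 1/26
b(I, c) = 1/26
l(d) = -4*d**2 (l(d) = (-4*d)*d = -4*d**2)
a(l(15))/b(O, -950) = (16 - 4*15**2)**2/(1/26) = (16 - 4*225)**2*26 = (16 - 900)**2*26 = (-884)**2*26 = 781456*26 = 20317856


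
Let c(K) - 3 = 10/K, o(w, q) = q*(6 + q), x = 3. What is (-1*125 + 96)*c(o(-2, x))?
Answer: -2639/27 ≈ -97.741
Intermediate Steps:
c(K) = 3 + 10/K
(-1*125 + 96)*c(o(-2, x)) = (-1*125 + 96)*(3 + 10/((3*(6 + 3)))) = (-125 + 96)*(3 + 10/((3*9))) = -29*(3 + 10/27) = -29*91/27 = -2639/27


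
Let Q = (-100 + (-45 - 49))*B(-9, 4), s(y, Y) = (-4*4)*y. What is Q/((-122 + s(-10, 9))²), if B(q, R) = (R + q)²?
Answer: -2425/722 ≈ -3.3587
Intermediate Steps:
s(y, Y) = -16*y
Q = -4850 (Q = (-100 + (-45 - 49))*(4 - 9)² = (-100 - 94)*(-5)² = -194*25 = -4850)
Q/((-122 + s(-10, 9))²) = -4850/(-122 - 16*(-10))² = -4850/(-122 + 160)² = -4850/(38²) = -4850/1444 = -4850*1/1444 = -2425/722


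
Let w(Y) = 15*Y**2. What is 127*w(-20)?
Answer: 762000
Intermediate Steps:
127*w(-20) = 127*(15*(-20)**2) = 127*(15*400) = 127*6000 = 762000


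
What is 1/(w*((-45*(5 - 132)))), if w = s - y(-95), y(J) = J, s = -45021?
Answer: -1/256752090 ≈ -3.8948e-9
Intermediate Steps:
w = -44926 (w = -45021 - 1*(-95) = -45021 + 95 = -44926)
1/(w*((-45*(5 - 132)))) = 1/((-44926)*((-45*(5 - 132)))) = -1/(44926*((-45*(-127)))) = -1/44926/5715 = -1/44926*1/5715 = -1/256752090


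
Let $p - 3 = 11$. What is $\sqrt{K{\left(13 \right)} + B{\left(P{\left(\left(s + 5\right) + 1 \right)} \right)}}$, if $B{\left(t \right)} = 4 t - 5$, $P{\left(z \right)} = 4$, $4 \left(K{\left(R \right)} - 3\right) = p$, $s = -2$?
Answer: $\frac{\sqrt{70}}{2} \approx 4.1833$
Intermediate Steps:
$p = 14$ ($p = 3 + 11 = 14$)
$K{\left(R \right)} = \frac{13}{2}$ ($K{\left(R \right)} = 3 + \frac{1}{4} \cdot 14 = 3 + \frac{7}{2} = \frac{13}{2}$)
$B{\left(t \right)} = -5 + 4 t$ ($B{\left(t \right)} = 4 t - 5 = -5 + 4 t$)
$\sqrt{K{\left(13 \right)} + B{\left(P{\left(\left(s + 5\right) + 1 \right)} \right)}} = \sqrt{\frac{13}{2} + \left(-5 + 4 \cdot 4\right)} = \sqrt{\frac{13}{2} + \left(-5 + 16\right)} = \sqrt{\frac{13}{2} + 11} = \sqrt{\frac{35}{2}} = \frac{\sqrt{70}}{2}$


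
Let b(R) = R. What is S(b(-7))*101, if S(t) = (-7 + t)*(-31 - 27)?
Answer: 82012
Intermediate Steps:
S(t) = 406 - 58*t (S(t) = (-7 + t)*(-58) = 406 - 58*t)
S(b(-7))*101 = (406 - 58*(-7))*101 = (406 + 406)*101 = 812*101 = 82012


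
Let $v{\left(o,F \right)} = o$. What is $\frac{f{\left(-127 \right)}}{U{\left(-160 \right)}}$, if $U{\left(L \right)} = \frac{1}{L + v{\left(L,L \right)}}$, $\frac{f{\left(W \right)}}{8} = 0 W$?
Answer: $0$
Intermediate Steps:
$f{\left(W \right)} = 0$ ($f{\left(W \right)} = 8 \cdot 0 W = 8 \cdot 0 = 0$)
$U{\left(L \right)} = \frac{1}{2 L}$ ($U{\left(L \right)} = \frac{1}{L + L} = \frac{1}{2 L}$)
$\frac{f{\left(-127 \right)}}{U{\left(-160 \right)}} = \frac{0}{\frac{1}{2} \frac{1}{-160}} = \frac{0}{\frac{1}{2} \left(- \frac{1}{160}\right)} = \frac{0}{- \frac{1}{320}} = 0 \left(-320\right) = 0$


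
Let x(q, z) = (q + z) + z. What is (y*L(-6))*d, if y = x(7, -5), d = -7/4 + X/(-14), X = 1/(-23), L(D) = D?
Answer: -10125/322 ≈ -31.444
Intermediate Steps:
X = -1/23 ≈ -0.043478
x(q, z) = q + 2*z
d = -1125/644 (d = -7/4 - 1/23/(-14) = -7*¼ - 1/23*(-1/14) = -7/4 + 1/322 = -1125/644 ≈ -1.7469)
y = -3 (y = 7 + 2*(-5) = 7 - 10 = -3)
(y*L(-6))*d = -3*(-6)*(-1125/644) = 18*(-1125/644) = -10125/322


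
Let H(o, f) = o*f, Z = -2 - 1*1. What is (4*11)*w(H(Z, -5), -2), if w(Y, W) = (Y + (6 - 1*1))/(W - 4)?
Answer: -440/3 ≈ -146.67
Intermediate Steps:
Z = -3 (Z = -2 - 1 = -3)
H(o, f) = f*o
w(Y, W) = (5 + Y)/(-4 + W) (w(Y, W) = (Y + (6 - 1))/(-4 + W) = (Y + 5)/(-4 + W) = (5 + Y)/(-4 + W))
(4*11)*w(H(Z, -5), -2) = (4*11)*((5 - 5*(-3))/(-4 - 2)) = 44*((5 + 15)/(-6)) = 44*(-1/6*20) = 44*(-10/3) = -440/3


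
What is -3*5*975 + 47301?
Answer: 32676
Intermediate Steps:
-3*5*975 + 47301 = -15*975 + 47301 = -14625 + 47301 = 32676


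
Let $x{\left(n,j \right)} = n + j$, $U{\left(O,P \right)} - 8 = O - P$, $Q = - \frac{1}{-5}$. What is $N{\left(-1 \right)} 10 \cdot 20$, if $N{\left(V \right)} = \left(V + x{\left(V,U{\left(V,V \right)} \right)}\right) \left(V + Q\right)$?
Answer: $-960$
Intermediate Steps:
$Q = \frac{1}{5}$ ($Q = \left(-1\right) \left(- \frac{1}{5}\right) = \frac{1}{5} \approx 0.2$)
$U{\left(O,P \right)} = 8 + O - P$ ($U{\left(O,P \right)} = 8 + \left(O - P\right) = 8 + O - P$)
$x{\left(n,j \right)} = j + n$
$N{\left(V \right)} = \left(8 + 2 V\right) \left(\frac{1}{5} + V\right)$ ($N{\left(V \right)} = \left(V + \left(\left(8 + V - V\right) + V\right)\right) \left(V + \frac{1}{5}\right) = \left(V + \left(8 + V\right)\right) \left(\frac{1}{5} + V\right) = \left(8 + 2 V\right) \left(\frac{1}{5} + V\right)$)
$N{\left(-1 \right)} 10 \cdot 20 = \left(\frac{8}{5} + 2 \left(-1\right)^{2} + \frac{42}{5} \left(-1\right)\right) 10 \cdot 20 = \left(\frac{8}{5} + 2 \cdot 1 - \frac{42}{5}\right) 10 \cdot 20 = \left(\frac{8}{5} + 2 - \frac{42}{5}\right) 10 \cdot 20 = \left(- \frac{24}{5}\right) 10 \cdot 20 = \left(-48\right) 20 = -960$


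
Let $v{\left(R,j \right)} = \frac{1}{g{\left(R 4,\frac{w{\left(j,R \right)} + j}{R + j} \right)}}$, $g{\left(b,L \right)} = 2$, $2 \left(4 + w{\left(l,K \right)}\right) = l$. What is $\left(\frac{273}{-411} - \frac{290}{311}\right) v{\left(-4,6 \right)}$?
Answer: $- \frac{68031}{85214} \approx -0.79836$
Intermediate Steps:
$w{\left(l,K \right)} = -4 + \frac{l}{2}$
$v{\left(R,j \right)} = \frac{1}{2}$
$\left(\frac{273}{-411} - \frac{290}{311}\right) v{\left(-4,6 \right)} = \left(\frac{273}{-411} - \frac{290}{311}\right) \frac{1}{2} = \left(273 \left(- \frac{1}{411}\right) - \frac{290}{311}\right) \frac{1}{2} = \left(- \frac{91}{137} - \frac{290}{311}\right) \frac{1}{2} = \left(- \frac{68031}{42607}\right) \frac{1}{2} = - \frac{68031}{85214}$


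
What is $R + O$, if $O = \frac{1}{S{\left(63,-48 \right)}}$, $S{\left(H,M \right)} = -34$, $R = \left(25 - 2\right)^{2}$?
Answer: $\frac{17985}{34} \approx 528.97$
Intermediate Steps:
$R = 529$ ($R = 23^{2} = 529$)
$O = - \frac{1}{34}$ ($O = \frac{1}{-34} = - \frac{1}{34} \approx -0.029412$)
$R + O = 529 - \frac{1}{34} = \frac{17985}{34}$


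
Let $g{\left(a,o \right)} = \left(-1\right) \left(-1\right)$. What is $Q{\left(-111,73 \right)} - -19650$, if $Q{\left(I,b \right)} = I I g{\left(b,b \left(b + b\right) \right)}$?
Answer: $31971$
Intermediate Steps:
$g{\left(a,o \right)} = 1$
$Q{\left(I,b \right)} = I^{2}$ ($Q{\left(I,b \right)} = I I 1 = I^{2} \cdot 1 = I^{2}$)
$Q{\left(-111,73 \right)} - -19650 = \left(-111\right)^{2} - -19650 = 12321 + 19650 = 31971$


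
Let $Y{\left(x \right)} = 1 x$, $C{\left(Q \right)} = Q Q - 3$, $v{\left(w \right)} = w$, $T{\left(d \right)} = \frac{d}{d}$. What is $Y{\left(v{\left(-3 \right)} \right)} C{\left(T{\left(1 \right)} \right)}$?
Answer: $6$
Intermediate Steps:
$T{\left(d \right)} = 1$
$C{\left(Q \right)} = -3 + Q^{2}$ ($C{\left(Q \right)} = Q^{2} - 3 = -3 + Q^{2}$)
$Y{\left(x \right)} = x$
$Y{\left(v{\left(-3 \right)} \right)} C{\left(T{\left(1 \right)} \right)} = - 3 \left(-3 + 1^{2}\right) = - 3 \left(-3 + 1\right) = \left(-3\right) \left(-2\right) = 6$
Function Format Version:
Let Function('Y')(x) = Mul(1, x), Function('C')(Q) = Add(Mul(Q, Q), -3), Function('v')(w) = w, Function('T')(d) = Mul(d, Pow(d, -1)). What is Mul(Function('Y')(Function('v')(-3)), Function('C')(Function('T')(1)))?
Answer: 6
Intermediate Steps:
Function('T')(d) = 1
Function('C')(Q) = Add(-3, Pow(Q, 2)) (Function('C')(Q) = Add(Pow(Q, 2), -3) = Add(-3, Pow(Q, 2)))
Function('Y')(x) = x
Mul(Function('Y')(Function('v')(-3)), Function('C')(Function('T')(1))) = Mul(-3, Add(-3, Pow(1, 2))) = Mul(-3, Add(-3, 1)) = Mul(-3, -2) = 6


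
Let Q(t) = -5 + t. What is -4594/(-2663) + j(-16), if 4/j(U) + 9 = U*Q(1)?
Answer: 263322/146465 ≈ 1.7978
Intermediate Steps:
j(U) = 4/(-9 - 4*U) (j(U) = 4/(-9 + U*(-5 + 1)) = 4/(-9 + U*(-4)) = 4/(-9 - 4*U))
-4594/(-2663) + j(-16) = -4594/(-2663) + 4/(-9 - 4*(-16)) = -4594*(-1/2663) + 4/(-9 + 64) = 4594/2663 + 4/55 = 263322/146465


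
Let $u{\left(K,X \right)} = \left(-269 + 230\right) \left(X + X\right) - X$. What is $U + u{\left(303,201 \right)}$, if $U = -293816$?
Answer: $-309695$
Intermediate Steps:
$u{\left(K,X \right)} = - 79 X$ ($u{\left(K,X \right)} = - 39 \cdot 2 X - X = - 78 X - X = - 79 X$)
$U + u{\left(303,201 \right)} = -293816 - 15879 = -309695$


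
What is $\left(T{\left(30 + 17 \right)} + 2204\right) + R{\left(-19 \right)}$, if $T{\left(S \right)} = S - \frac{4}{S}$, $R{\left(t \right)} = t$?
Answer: $\frac{104900}{47} \approx 2231.9$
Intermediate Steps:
$T{\left(S \right)} = S - \frac{4}{S}$
$\left(T{\left(30 + 17 \right)} + 2204\right) + R{\left(-19 \right)} = \left(\left(\left(30 + 17\right) - \frac{4}{30 + 17}\right) + 2204\right) - 19 = \left(\left(47 - \frac{4}{47}\right) + 2204\right) - 19 = \left(\frac{2205}{47} + 2204\right) - 19 = \frac{105793}{47} - 19 = \frac{104900}{47}$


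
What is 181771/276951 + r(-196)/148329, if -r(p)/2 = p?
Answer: 9023491817/13693288293 ≈ 0.65897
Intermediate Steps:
r(p) = -2*p
181771/276951 + r(-196)/148329 = 181771/276951 - 2*(-196)/148329 = 181771*(1/276951) + 392*(1/148329) = 181771/276951 + 392/148329 = 9023491817/13693288293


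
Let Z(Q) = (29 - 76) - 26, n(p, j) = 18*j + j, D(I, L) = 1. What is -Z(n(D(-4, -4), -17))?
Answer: 73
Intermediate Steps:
n(p, j) = 19*j
Z(Q) = -73 (Z(Q) = -47 - 26 = -73)
-Z(n(D(-4, -4), -17)) = -1*(-73) = 73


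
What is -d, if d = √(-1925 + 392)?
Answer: -I*√1533 ≈ -39.154*I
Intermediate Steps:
d = I*√1533 (d = √(-1533) = I*√1533 ≈ 39.154*I)
-d = -I*√1533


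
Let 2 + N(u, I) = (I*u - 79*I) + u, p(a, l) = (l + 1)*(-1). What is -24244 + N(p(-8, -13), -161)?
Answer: -13447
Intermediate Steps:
p(a, l) = -1 - l (p(a, l) = (1 + l)*(-1) = -1 - l)
N(u, I) = -2 + u - 79*I + I*u (N(u, I) = -2 + ((I*u - 79*I) + u) = -2 + ((-79*I + I*u) + u) = -2 + (u - 79*I + I*u) = -2 + u - 79*I + I*u)
-24244 + N(p(-8, -13), -161) = -24244 + (-2 + (-1 - 1*(-13)) - 79*(-161) - 161*(-1 - 1*(-13))) = -24244 + (-2 + (-1 + 13) + 12719 - 161*(-1 + 13)) = -24244 + (-2 + 12 + 12719 - 161*12) = -24244 + (-2 + 12 + 12719 - 1932) = -24244 + 10797 = -13447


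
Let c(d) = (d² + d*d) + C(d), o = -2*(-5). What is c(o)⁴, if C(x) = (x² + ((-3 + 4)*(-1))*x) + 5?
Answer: 7573350625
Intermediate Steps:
C(x) = 5 + x² - x (C(x) = (x² + (1*(-1))*x) + 5 = (x² - x) + 5 = 5 + x² - x)
o = 10
c(d) = 5 - d + 3*d² (c(d) = (d² + d*d) + (5 + d² - d) = (d² + d²) + (5 + d² - d) = 2*d² + (5 + d² - d) = 5 - d + 3*d²)
c(o)⁴ = (5 - 1*10 + 3*10²)⁴ = (5 - 10 + 3*100)⁴ = (5 - 10 + 300)⁴ = 295⁴ = 7573350625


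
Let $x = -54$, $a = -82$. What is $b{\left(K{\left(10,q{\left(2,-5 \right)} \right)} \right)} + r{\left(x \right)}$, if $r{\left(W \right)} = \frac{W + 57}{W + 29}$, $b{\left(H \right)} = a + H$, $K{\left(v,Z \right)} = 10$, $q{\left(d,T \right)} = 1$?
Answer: $- \frac{1803}{25} \approx -72.12$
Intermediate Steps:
$b{\left(H \right)} = -82 + H$
$r{\left(W \right)} = \frac{57 + W}{29 + W}$
$b{\left(K{\left(10,q{\left(2,-5 \right)} \right)} \right)} + r{\left(x \right)} = \left(-82 + 10\right) + \frac{57 - 54}{29 - 54} = -72 + \frac{1}{-25} \cdot 3 = -72 - \frac{3}{25} = - \frac{1803}{25}$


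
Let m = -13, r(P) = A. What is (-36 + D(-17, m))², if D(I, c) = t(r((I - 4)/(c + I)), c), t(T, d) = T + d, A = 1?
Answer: 2304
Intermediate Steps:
r(P) = 1
D(I, c) = 1 + c
(-36 + D(-17, m))² = (-36 + (1 - 13))² = (-36 - 12)² = (-48)² = 2304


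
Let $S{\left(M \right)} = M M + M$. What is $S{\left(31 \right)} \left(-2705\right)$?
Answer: $-2683360$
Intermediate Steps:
$S{\left(M \right)} = M + M^{2}$ ($S{\left(M \right)} = M^{2} + M = M + M^{2}$)
$S{\left(31 \right)} \left(-2705\right) = 31 \left(1 + 31\right) \left(-2705\right) = 31 \cdot 32 \left(-2705\right) = 992 \left(-2705\right) = -2683360$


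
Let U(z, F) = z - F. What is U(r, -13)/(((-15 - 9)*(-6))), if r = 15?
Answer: 7/36 ≈ 0.19444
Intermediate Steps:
U(r, -13)/(((-15 - 9)*(-6))) = (15 - 1*(-13))/(((-15 - 9)*(-6))) = (15 + 13)/((-24*(-6))) = 28/144 = 28*(1/144) = 7/36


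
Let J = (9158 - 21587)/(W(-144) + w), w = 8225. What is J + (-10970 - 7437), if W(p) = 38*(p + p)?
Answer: -50036204/2719 ≈ -18402.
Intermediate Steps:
W(p) = 76*p (W(p) = 38*(2*p) = 76*p)
J = 12429/2719 (J = (9158 - 21587)/(76*(-144) + 8225) = -12429/(-10944 + 8225) = -12429/(-2719) = -12429*(-1/2719) = 12429/2719 ≈ 4.5712)
J + (-10970 - 7437) = 12429/2719 + (-10970 - 7437) = 12429/2719 - 18407 = -50036204/2719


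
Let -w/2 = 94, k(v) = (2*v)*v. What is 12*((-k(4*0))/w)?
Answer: 0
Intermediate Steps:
k(v) = 2*v²
w = -188 (w = -2*94 = -188)
12*((-k(4*0))/w) = 12*(-2*(4*0)²/(-188)) = 12*(-2*0²*(-1/188)) = 12*(-2*0*(-1/188)) = 12*(-1*0*(-1/188)) = 12*(0*(-1/188)) = 12*0 = 0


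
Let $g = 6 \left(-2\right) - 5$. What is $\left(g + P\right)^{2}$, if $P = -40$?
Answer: $3249$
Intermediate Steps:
$g = -17$ ($g = -12 - 5 = -17$)
$\left(g + P\right)^{2} = \left(-17 - 40\right)^{2} = \left(-57\right)^{2} = 3249$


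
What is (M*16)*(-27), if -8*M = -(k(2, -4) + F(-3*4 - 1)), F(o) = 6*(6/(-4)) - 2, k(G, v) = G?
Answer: 486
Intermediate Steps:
F(o) = -11 (F(o) = 6*(6*(-¼)) - 2 = 6*(-3/2) - 2 = -9 - 2 = -11)
M = -9/8 (M = -(-1)*(2 - 11)/8 = -(-1)*(-9)/8 = -⅛*9 = -9/8 ≈ -1.1250)
(M*16)*(-27) = -9/8*16*(-27) = -18*(-27) = 486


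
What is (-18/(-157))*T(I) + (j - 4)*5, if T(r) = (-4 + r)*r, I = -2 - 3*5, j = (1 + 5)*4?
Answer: 22126/157 ≈ 140.93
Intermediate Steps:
j = 24 (j = 6*4 = 24)
I = -17 (I = -2 - 15 = -17)
T(r) = r*(-4 + r)
(-18/(-157))*T(I) + (j - 4)*5 = (-18/(-157))*(-17*(-4 - 17)) + (24 - 4)*5 = (-18*(-1/157))*(-17*(-21)) + 20*5 = (18/157)*357 + 100 = 6426/157 + 100 = 22126/157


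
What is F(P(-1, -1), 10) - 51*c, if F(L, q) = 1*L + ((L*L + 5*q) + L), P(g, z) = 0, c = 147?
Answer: -7447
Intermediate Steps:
F(L, q) = L**2 + 2*L + 5*q (F(L, q) = L + ((L**2 + 5*q) + L) = L + (L + L**2 + 5*q) = L**2 + 2*L + 5*q)
F(P(-1, -1), 10) - 51*c = (0**2 + 2*0 + 5*10) - 51*147 = (0 + 0 + 50) - 7497 = 50 - 7497 = -7447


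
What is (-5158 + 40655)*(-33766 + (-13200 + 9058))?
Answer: -1345620276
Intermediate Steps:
(-5158 + 40655)*(-33766 + (-13200 + 9058)) = 35497*(-33766 - 4142) = 35497*(-37908) = -1345620276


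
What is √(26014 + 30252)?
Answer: √56266 ≈ 237.20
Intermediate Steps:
√(26014 + 30252) = √56266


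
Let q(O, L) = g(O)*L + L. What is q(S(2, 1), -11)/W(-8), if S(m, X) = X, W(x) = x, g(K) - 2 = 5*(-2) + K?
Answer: -33/4 ≈ -8.2500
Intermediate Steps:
g(K) = -8 + K (g(K) = 2 + (5*(-2) + K) = 2 + (-10 + K) = -8 + K)
q(O, L) = L + L*(-8 + O) (q(O, L) = (-8 + O)*L + L = L*(-8 + O) + L = L + L*(-8 + O))
q(S(2, 1), -11)/W(-8) = -11*(-7 + 1)/(-8) = -11*(-6)*(-⅛) = 66*(-⅛) = -33/4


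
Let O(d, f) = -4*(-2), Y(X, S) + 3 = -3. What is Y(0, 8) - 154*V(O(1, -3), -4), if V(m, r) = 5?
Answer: -776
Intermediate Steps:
Y(X, S) = -6 (Y(X, S) = -3 - 3 = -6)
O(d, f) = 8
Y(0, 8) - 154*V(O(1, -3), -4) = -6 - 154*5 = -6 - 770 = -776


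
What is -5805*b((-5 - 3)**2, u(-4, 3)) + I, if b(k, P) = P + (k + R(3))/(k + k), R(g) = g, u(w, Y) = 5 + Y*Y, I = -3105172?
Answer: -408253511/128 ≈ -3.1895e+6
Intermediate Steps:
u(w, Y) = 5 + Y**2
b(k, P) = P + (3 + k)/(2*k) (b(k, P) = P + (k + 3)/(k + k) = P + (3 + k)/((2*k)) = P + (3 + k)*(1/(2*k)) = P + (3 + k)/(2*k))
-5805*b((-5 - 3)**2, u(-4, 3)) + I = -5805*(1/2 + (5 + 3**2) + 3/(2*((-5 - 3)**2))) - 3105172 = -5805*(1/2 + (5 + 9) + 3/(2*((-8)**2))) - 3105172 = -5805*(1/2 + 14 + (3/2)/64) - 3105172 = -5805*(1/2 + 14 + (3/2)*(1/64)) - 3105172 = -5805*(1/2 + 14 + 3/128) - 3105172 = -5805*1859/128 - 3105172 = -10791495/128 - 3105172 = -408253511/128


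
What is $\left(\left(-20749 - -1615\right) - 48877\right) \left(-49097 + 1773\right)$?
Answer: $3218552564$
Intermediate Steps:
$\left(\left(-20749 - -1615\right) - 48877\right) \left(-49097 + 1773\right) = \left(\left(-20749 + 1615\right) - 48877\right) \left(-47324\right) = \left(-19134 - 48877\right) \left(-47324\right) = \left(-68011\right) \left(-47324\right) = 3218552564$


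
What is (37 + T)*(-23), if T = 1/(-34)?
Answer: -28911/34 ≈ -850.32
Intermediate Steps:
T = -1/34 ≈ -0.029412
(37 + T)*(-23) = (37 - 1/34)*(-23) = (1257/34)*(-23) = -28911/34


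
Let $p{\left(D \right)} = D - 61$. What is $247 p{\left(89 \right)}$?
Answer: $6916$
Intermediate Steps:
$p{\left(D \right)} = -61 + D$
$247 p{\left(89 \right)} = 247 \left(-61 + 89\right) = 247 \cdot 28 = 6916$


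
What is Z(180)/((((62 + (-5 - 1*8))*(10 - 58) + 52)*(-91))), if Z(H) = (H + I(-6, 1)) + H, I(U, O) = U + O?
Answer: 71/41860 ≈ 0.0016961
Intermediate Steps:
I(U, O) = O + U
Z(H) = -5 + 2*H (Z(H) = (H + (1 - 6)) + H = (H - 5) + H = (-5 + H) + H = -5 + 2*H)
Z(180)/((((62 + (-5 - 1*8))*(10 - 58) + 52)*(-91))) = (-5 + 2*180)/((((62 + (-5 - 1*8))*(10 - 58) + 52)*(-91))) = (-5 + 360)/((((62 + (-5 - 8))*(-48) + 52)*(-91))) = 355/((((62 - 13)*(-48) + 52)*(-91))) = 355/(((49*(-48) + 52)*(-91))) = 355/(((-2352 + 52)*(-91))) = 355/((-2300*(-91))) = 355/209300 = 355*(1/209300) = 71/41860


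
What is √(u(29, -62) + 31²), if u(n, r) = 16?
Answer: √977 ≈ 31.257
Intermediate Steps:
√(u(29, -62) + 31²) = √(16 + 31²) = √(16 + 961) = √977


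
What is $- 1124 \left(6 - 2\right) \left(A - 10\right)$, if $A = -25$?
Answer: $157360$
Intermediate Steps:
$- 1124 \left(6 - 2\right) \left(A - 10\right) = - 1124 \left(6 - 2\right) \left(-25 - 10\right) = - 1124 \cdot 4 \left(-35\right) = \left(-1124\right) \left(-140\right) = 157360$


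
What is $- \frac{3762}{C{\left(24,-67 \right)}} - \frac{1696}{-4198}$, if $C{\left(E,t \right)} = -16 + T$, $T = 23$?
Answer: $- \frac{7890502}{14693} \approx -537.02$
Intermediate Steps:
$C{\left(E,t \right)} = 7$ ($C{\left(E,t \right)} = -16 + 23 = 7$)
$- \frac{3762}{C{\left(24,-67 \right)}} - \frac{1696}{-4198} = - \frac{3762}{7} - \frac{1696}{-4198} = \left(-3762\right) \frac{1}{7} - - \frac{848}{2099} = - \frac{3762}{7} + \frac{848}{2099} = - \frac{7890502}{14693}$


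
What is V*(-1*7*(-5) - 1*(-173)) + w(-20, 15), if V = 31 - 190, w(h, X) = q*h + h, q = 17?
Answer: -33432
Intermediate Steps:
w(h, X) = 18*h (w(h, X) = 17*h + h = 18*h)
V = -159
V*(-1*7*(-5) - 1*(-173)) + w(-20, 15) = -159*(-1*7*(-5) - 1*(-173)) + 18*(-20) = -159*(-7*(-5) + 173) - 360 = -159*(35 + 173) - 360 = -159*208 - 360 = -33072 - 360 = -33432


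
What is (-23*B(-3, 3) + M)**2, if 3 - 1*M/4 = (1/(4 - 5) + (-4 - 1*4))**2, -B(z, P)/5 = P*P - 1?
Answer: 369664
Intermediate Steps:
B(z, P) = 5 - 5*P**2 (B(z, P) = -5*(P*P - 1) = -5*(P**2 - 1) = -5*(-1 + P**2) = 5 - 5*P**2)
M = -312 (M = 12 - 4*(1/(4 - 5) + (-4 - 1*4))**2 = 12 - 4*(1/(-1) + (-4 - 4))**2 = 12 - 4*(-1 - 8)**2 = 12 - 4*(-9)**2 = 12 - 4*81 = 12 - 324 = -312)
(-23*B(-3, 3) + M)**2 = (-23*(5 - 5*3**2) - 312)**2 = (-23*(5 - 5*9) - 312)**2 = (-23*(5 - 45) - 312)**2 = (-23*(-40) - 312)**2 = (920 - 312)**2 = 608**2 = 369664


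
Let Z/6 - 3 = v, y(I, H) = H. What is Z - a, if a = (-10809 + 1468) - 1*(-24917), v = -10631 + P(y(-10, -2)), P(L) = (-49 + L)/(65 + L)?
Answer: -555442/7 ≈ -79349.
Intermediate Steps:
P(L) = (-49 + L)/(65 + L)
v = -223268/21 (v = -10631 + (-49 - 2)/(65 - 2) = -10631 - 51/63 = -10631 + (1/63)*(-51) = -10631 - 17/21 = -223268/21 ≈ -10632.)
Z = -446410/7 (Z = 18 + 6*(-223268/21) = 18 - 446536/7 = -446410/7 ≈ -63773.)
a = 15576 (a = -9341 + 24917 = 15576)
Z - a = -446410/7 - 1*15576 = -446410/7 - 15576 = -555442/7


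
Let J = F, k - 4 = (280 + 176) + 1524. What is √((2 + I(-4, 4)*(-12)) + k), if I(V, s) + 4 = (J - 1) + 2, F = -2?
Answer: √2046 ≈ 45.233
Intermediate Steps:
k = 1984 (k = 4 + ((280 + 176) + 1524) = 4 + (456 + 1524) = 4 + 1980 = 1984)
J = -2
I(V, s) = -5 (I(V, s) = -4 + ((-2 - 1) + 2) = -4 + (-3 + 2) = -4 - 1 = -5)
√((2 + I(-4, 4)*(-12)) + k) = √((2 - 5*(-12)) + 1984) = √((2 + 60) + 1984) = √(62 + 1984) = √2046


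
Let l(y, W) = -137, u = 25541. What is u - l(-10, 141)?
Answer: 25678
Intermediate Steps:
u - l(-10, 141) = 25541 - 1*(-137) = 25541 + 137 = 25678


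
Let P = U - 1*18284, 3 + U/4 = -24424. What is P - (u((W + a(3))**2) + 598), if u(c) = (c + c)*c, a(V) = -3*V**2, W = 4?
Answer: -676272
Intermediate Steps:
U = -97708 (U = -12 + 4*(-24424) = -12 - 97696 = -97708)
P = -115992 (P = -97708 - 1*18284 = -97708 - 18284 = -115992)
u(c) = 2*c**2 (u(c) = (2*c)*c = 2*c**2)
P - (u((W + a(3))**2) + 598) = -115992 - (2*((4 - 3*3**2)**2)**2 + 598) = -115992 - (2*((4 - 3*9)**2)**2 + 598) = -115992 - (2*((4 - 27)**2)**2 + 598) = -115992 - (2*((-23)**2)**2 + 598) = -115992 - (2*529**2 + 598) = -115992 - (2*279841 + 598) = -115992 - (559682 + 598) = -115992 - 1*560280 = -115992 - 560280 = -676272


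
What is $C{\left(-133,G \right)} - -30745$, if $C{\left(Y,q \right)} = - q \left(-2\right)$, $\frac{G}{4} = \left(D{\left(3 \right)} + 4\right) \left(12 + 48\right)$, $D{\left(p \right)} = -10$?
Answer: $27865$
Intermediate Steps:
$G = -1440$ ($G = 4 \left(-10 + 4\right) \left(12 + 48\right) = 4 \left(\left(-6\right) 60\right) = 4 \left(-360\right) = -1440$)
$C{\left(Y,q \right)} = 2 q$
$C{\left(-133,G \right)} - -30745 = 2 \left(-1440\right) - -30745 = -2880 + 30745 = 27865$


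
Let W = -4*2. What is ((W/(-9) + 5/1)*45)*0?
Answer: 0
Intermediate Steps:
W = -8
((W/(-9) + 5/1)*45)*0 = ((-8/(-9) + 5/1)*45)*0 = ((-8*(-⅑) + 5*1)*45)*0 = ((8/9 + 5)*45)*0 = ((53/9)*45)*0 = 265*0 = 0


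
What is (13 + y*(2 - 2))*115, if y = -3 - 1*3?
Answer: 1495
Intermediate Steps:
y = -6 (y = -3 - 3 = -6)
(13 + y*(2 - 2))*115 = (13 - 6*(2 - 2))*115 = (13 - 6*0)*115 = (13 + 0)*115 = 13*115 = 1495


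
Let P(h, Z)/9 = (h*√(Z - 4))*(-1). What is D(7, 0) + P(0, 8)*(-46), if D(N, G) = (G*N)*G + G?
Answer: 0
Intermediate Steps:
P(h, Z) = -9*h*√(-4 + Z) (P(h, Z) = 9*((h*√(Z - 4))*(-1)) = 9*((h*√(-4 + Z))*(-1)) = 9*(-h*√(-4 + Z)) = -9*h*√(-4 + Z))
D(N, G) = G + N*G² (D(N, G) = N*G² + G = G + N*G²)
D(7, 0) + P(0, 8)*(-46) = 0*(1 + 0*7) - 9*0*√(-4 + 8)*(-46) = 0*(1 + 0) - 9*0*√4*(-46) = 0*1 - 9*0*2*(-46) = 0 + 0*(-46) = 0 + 0 = 0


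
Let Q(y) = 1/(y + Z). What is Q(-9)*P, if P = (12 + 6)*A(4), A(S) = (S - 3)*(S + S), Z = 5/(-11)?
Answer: -198/13 ≈ -15.231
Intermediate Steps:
Z = -5/11 (Z = 5*(-1/11) = -5/11 ≈ -0.45455)
A(S) = 2*S*(-3 + S) (A(S) = (-3 + S)*(2*S) = 2*S*(-3 + S))
Q(y) = 1/(-5/11 + y) (Q(y) = 1/(y - 5/11) = 1/(-5/11 + y))
P = 144 (P = (12 + 6)*(2*4*(-3 + 4)) = 18*(2*4*1) = 18*8 = 144)
Q(-9)*P = (11/(-5 + 11*(-9)))*144 = (11/(-5 - 99))*144 = (11/(-104))*144 = (11*(-1/104))*144 = -11/104*144 = -198/13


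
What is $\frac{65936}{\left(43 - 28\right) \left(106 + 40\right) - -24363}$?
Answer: $\frac{65936}{26553} \approx 2.4832$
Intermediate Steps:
$\frac{65936}{\left(43 - 28\right) \left(106 + 40\right) - -24363} = \frac{65936}{\left(43 - 28\right) 146 + 24363} = \frac{65936}{15 \cdot 146 + 24363} = \frac{65936}{2190 + 24363} = \frac{65936}{26553}$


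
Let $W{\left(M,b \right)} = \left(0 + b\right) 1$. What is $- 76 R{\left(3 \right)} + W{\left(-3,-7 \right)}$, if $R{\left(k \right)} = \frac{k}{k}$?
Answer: $-83$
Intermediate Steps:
$R{\left(k \right)} = 1$
$W{\left(M,b \right)} = b$ ($W{\left(M,b \right)} = b 1 = b$)
$- 76 R{\left(3 \right)} + W{\left(-3,-7 \right)} = \left(-76\right) 1 - 7 = -76 - 7 = -83$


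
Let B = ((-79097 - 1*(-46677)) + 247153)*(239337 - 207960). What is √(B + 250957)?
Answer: √6737928298 ≈ 82085.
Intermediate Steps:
B = 6737677341 (B = ((-79097 + 46677) + 247153)*31377 = (-32420 + 247153)*31377 = 214733*31377 = 6737677341)
√(B + 250957) = √(6737677341 + 250957) = √6737928298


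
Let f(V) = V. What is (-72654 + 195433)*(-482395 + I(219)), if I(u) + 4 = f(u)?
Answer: -59201578220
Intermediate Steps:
I(u) = -4 + u
(-72654 + 195433)*(-482395 + I(219)) = (-72654 + 195433)*(-482395 + (-4 + 219)) = 122779*(-482395 + 215) = 122779*(-482180) = -59201578220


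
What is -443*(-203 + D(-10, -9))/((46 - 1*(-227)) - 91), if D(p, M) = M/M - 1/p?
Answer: 894417/1820 ≈ 491.44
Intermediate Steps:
D(p, M) = 1 - 1/p
-443*(-203 + D(-10, -9))/((46 - 1*(-227)) - 91) = -443*(-203 + (-1 - 10)/(-10))/((46 - 1*(-227)) - 91) = -443*(-203 - ⅒*(-11))/((46 + 227) - 91) = -443*(-203 + 11/10)/(273 - 91) = -443/(182/(-2019/10)) = -443/(182*(-10/2019)) = -443/(-1820/2019) = -443*(-2019/1820) = 894417/1820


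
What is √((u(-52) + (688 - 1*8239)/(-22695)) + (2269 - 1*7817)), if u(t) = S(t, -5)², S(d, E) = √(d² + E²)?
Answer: I*√161310144170/7565 ≈ 53.091*I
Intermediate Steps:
S(d, E) = √(E² + d²)
u(t) = 25 + t² (u(t) = (√((-5)² + t²))² = (√(25 + t²))² = 25 + t²)
√((u(-52) + (688 - 1*8239)/(-22695)) + (2269 - 1*7817)) = √(((25 + (-52)²) + (688 - 1*8239)/(-22695)) + (2269 - 1*7817)) = √(((25 + 2704) + (688 - 8239)*(-1/22695)) + (2269 - 7817)) = √((2729 - 7551*(-1/22695)) - 5548) = √((2729 + 2517/7565) - 5548) = √(20647402/7565 - 5548) = √(-21323218/7565) = I*√161310144170/7565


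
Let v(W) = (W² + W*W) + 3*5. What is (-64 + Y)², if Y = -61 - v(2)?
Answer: 21904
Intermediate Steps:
v(W) = 15 + 2*W² (v(W) = (W² + W²) + 15 = 2*W² + 15 = 15 + 2*W²)
Y = -84 (Y = -61 - (15 + 2*2²) = -61 - (15 + 2*4) = -61 - (15 + 8) = -61 - 1*23 = -61 - 23 = -84)
(-64 + Y)² = (-64 - 84)² = (-148)² = 21904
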